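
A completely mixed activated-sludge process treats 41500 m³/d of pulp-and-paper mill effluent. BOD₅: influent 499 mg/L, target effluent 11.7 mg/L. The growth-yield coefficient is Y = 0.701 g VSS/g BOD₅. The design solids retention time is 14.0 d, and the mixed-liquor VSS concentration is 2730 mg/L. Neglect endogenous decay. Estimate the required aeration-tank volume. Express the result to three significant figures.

V ≈ 72700 m³

V·X = Y·Q·ΔS·θ_c gives V = 0.701 × 41500 × (499 − 11.7) × 14.0 / 2730 = 72699 m³.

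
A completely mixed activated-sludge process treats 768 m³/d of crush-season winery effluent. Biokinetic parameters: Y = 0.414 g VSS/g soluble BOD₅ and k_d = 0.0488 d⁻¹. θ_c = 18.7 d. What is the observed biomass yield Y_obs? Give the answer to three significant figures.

Y_obs ≈ 0.216 g VSS/g soluble BOD₅

The observed yield is Y_obs = Y/(1 + k_d·θ_c) = 0.414 / (1 + 0.0488 × 18.7) = 0.414 / 1.913 = 0.2165 g VSS per g soluble BOD₅ removed.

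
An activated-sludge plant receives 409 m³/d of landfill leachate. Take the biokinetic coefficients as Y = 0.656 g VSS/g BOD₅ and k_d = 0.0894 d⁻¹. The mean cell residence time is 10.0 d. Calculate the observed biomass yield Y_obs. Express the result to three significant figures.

Observed yield with endogenous decay: Y_obs = Y / (1 + k_d·θ_c) = 0.656 / (1 + 0.0894 × 10.0) = 0.656 / 1.894 = 0.3464 g VSS/g BOD₅.

Y_obs ≈ 0.346 g VSS/g BOD₅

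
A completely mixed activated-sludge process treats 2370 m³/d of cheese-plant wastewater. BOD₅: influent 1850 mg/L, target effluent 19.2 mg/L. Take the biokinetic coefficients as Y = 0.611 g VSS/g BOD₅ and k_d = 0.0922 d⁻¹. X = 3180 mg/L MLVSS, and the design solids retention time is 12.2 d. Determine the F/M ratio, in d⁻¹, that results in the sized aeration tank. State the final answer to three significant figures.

F/M ≈ 0.288 d⁻¹

Steady-state biomass mass balance: V·X·(1 + k_d·θ_c) = Y·Q·(S₀ − S)·θ_c, so V = 0.611 × 2370 × (1850 − 19.2) × 12.2 / [3180 × (1 + 0.0922 × 12.2)] = 3.23×10^7 / 6757 = 4787 m³.
Food-to-microorganism ratio F/M = Q S₀ / (V X) = 2370 × 1850 / (4787 × 3180) = 0.2880 d⁻¹.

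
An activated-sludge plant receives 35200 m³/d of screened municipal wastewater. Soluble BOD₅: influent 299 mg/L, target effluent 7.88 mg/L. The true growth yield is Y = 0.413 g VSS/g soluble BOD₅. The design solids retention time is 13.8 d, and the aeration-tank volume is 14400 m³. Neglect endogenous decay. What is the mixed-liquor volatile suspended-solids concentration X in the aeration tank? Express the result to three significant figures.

X ≈ 4060 mg/L

From V·X = Y·Q·(S₀ − S)·θ_c (decay neglected): X = 0.413 × 35200 × (299 − 7.88) × 13.8 / 14400 = 4056 mg/L.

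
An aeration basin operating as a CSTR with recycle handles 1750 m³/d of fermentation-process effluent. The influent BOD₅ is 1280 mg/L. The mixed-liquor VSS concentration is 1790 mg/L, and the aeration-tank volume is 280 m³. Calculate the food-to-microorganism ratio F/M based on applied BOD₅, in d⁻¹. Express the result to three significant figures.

Food-to-microorganism ratio F/M = Q S₀ / (V X) = 1750 × 1280 / (280.0 × 1790) = 4.469 d⁻¹.

F/M ≈ 4.47 d⁻¹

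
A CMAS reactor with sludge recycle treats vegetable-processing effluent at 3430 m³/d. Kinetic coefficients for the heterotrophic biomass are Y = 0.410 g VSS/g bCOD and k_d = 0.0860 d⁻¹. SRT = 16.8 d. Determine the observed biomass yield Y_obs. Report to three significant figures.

Observed yield with endogenous decay: Y_obs = Y / (1 + k_d·θ_c) = 0.410 / (1 + 0.0860 × 16.8) = 0.410 / 2.445 = 0.1677 g VSS/g bCOD.

Y_obs ≈ 0.168 g VSS/g bCOD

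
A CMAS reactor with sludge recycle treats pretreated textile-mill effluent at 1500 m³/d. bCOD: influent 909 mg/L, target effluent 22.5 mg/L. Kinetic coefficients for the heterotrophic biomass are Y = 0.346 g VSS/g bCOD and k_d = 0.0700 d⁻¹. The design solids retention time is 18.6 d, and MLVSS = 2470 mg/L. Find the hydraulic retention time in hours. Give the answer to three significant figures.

τ ≈ 24.1 h

Steady-state biomass mass balance: V·X·(1 + k_d·θ_c) = Y·Q·(S₀ − S)·θ_c, so V = 0.346 × 1500 × (909 − 22.5) × 18.6 / [2470 × (1 + 0.0700 × 18.6)] = 8.56×10^6 / 5686 = 1505 m³.
Hydraulic retention time τ = V/Q = 1505 / 1500 = 1.003 d = 24.08 h.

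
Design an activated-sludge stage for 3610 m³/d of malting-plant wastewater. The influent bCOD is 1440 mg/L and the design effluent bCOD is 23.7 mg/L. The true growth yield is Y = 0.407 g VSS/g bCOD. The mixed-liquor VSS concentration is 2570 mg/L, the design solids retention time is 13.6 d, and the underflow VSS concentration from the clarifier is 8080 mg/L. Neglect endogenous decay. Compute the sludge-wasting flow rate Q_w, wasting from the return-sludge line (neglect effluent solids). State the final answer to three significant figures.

V·X = Y·Q·ΔS·θ_c gives V = 0.407 × 3610 × (1440 − 23.7) × 13.6 / 2570 = 11012 m³.
Q_w = (V·X)/(θ_c X_r) = 11012 × 2570 / (13.6 × 8080) = 257.5 m³/d.

Q_w ≈ 258 m³/d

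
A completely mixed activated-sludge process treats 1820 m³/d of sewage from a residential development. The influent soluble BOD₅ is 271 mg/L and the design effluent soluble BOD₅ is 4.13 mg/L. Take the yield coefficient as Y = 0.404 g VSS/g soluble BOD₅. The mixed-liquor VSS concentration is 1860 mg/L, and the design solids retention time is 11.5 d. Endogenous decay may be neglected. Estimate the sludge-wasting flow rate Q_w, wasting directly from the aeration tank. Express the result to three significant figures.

Biomass mass balance (decay neglected): V·X = Y·Q·(S₀ − S)·θ_c, so V = 0.404 × 1820 × (271 − 4.13) × 11.5 / 1860 = 1213 m³.
For wasting at MLVSS concentration, Q_w = V/θ_c = 1213/11.5 = 105.5 m³/d.

Q_w ≈ 105 m³/d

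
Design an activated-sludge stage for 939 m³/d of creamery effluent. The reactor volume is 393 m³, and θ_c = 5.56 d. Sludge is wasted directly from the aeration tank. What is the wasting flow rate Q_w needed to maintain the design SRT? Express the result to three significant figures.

Q_w ≈ 70.7 m³/d

For wasting at MLVSS concentration, Q_w = V/θ_c = 393.0/5.56 = 70.68 m³/d.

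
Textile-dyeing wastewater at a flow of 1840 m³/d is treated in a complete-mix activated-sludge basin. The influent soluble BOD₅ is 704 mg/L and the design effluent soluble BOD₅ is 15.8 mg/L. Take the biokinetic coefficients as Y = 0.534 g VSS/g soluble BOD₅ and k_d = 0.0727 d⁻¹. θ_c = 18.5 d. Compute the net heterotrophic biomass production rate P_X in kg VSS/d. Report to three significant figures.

The observed yield is Y_obs = Y/(1 + k_d·θ_c) = 0.534 / (1 + 0.0727 × 18.5) = 0.534 / 2.345 = 0.2277 g VSS per g soluble BOD₅ removed.
Mass of soluble BOD₅ removed per day: Q(S₀ − S) = 1840 × 688.2 g/m³ = 1266 kg/d.
Biomass produced: P_X = Y_obs·Q·ΔS = 0.2277 × 1266 ≈ 288.4 kg VSS/d.

P_X ≈ 288 kg VSS/d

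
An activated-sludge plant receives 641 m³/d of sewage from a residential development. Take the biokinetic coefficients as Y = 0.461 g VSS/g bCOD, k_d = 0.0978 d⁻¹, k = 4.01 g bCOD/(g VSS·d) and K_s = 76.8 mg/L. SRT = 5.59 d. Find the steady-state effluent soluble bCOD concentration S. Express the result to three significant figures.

S ≈ 13.5 mg/L

For a completely mixed reactor with recycle the Lawrence–McCarty relation gives S = K_s·(1 + k_d·θ_c) / [θ_c·(Y·k − k_d) − 1] = 76.8 × (1 + 0.0978 × 5.59) / [5.59 × (0.461 × 4.01 − 0.0978) − 1] = 118.8 / 8.787 = 13.52 mg/L.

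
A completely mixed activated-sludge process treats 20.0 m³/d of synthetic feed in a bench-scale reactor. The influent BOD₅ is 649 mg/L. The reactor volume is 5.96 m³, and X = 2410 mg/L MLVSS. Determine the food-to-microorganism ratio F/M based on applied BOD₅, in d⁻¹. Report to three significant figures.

F/M ≈ 0.904 d⁻¹

F/M = Q·S₀ / (V·X) = 20.0 × 649 / (5.960 × 2410) = 0.9037 g BOD₅·(g VSS·d)⁻¹.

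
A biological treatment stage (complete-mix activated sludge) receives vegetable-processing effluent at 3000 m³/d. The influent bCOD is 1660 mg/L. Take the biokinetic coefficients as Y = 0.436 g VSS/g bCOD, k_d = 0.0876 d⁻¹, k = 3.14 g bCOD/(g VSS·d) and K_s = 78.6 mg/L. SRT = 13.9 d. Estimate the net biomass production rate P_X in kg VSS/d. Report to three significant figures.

P_X ≈ 973 kg VSS/d

Effluent substrate depends only on kinetics and SRT: S = K_s(1 + k_d θ_c) / [θ_c(Yk − k_d) − 1] = 78.6 × (1 + 0.0876 × 13.9) / [13.9 × (0.436 × 3.14 − 0.0876) − 1] = 174.3 / 16.81 = 10.37 mg/L.
Observed yield with endogenous decay: Y_obs = Y / (1 + k_d·θ_c) = 0.436 / (1 + 0.0876 × 13.9) = 0.436 / 2.218 = 0.1966 g VSS/g bCOD.
ΔS = 1660 − 10.4 = 1650 mg/L, so the substrate removal rate is 3000 × 1650/1000 = 4949 kg bCOD/d.
Net biomass production P_X = Y_obs × Q·(S₀ − S) = 0.1966 × 4949 = 973.0 kg VSS/d.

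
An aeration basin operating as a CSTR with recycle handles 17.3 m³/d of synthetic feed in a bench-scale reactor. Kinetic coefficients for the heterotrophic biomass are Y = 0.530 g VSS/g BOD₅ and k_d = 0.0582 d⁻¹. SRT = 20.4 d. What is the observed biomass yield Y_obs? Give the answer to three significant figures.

Y_obs ≈ 0.242 g VSS/g BOD₅

Y_obs = Y / (1 + k_d θ_c) = 0.530 / (1 + 0.0582 × 20.4) = 0.530 / 2.187 = 0.2423.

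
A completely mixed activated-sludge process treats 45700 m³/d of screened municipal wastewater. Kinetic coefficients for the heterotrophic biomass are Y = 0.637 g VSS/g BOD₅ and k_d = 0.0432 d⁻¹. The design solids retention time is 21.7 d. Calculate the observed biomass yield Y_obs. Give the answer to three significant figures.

Y_obs ≈ 0.329 g VSS/g BOD₅

Correct the yield for decay: Y_obs = Y/(1 + k_d θ_c) = 0.637 / (1 + 0.0432 × 21.7) = 0.637 / 1.937 = 0.3288.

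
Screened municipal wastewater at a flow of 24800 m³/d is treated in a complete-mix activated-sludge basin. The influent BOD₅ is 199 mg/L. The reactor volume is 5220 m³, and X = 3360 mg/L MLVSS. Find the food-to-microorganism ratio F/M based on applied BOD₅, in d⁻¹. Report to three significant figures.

F/M = applied load / biomass = Q·S₀/(V·X) = 24800 × 199 / (5220 × 3360) = 0.2814 d⁻¹.

F/M ≈ 0.281 d⁻¹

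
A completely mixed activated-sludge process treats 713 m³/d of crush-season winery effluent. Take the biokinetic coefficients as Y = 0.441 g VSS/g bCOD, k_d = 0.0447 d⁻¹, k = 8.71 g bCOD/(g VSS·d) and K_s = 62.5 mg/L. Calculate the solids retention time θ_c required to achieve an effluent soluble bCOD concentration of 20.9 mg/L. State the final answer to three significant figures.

Specific growth rate at S = 20.9 mg/L: μ = YkS/(K_s+S) = 0.441·8.71·20.9/(62.5+20.9) = 0.9626 d⁻¹.
Then 1/θ_c = μ − k_d = 0.9626 − 0.0447 = 0.9179 d⁻¹, giving θ_c = 1.089 d.

θ_c ≈ 1.09 d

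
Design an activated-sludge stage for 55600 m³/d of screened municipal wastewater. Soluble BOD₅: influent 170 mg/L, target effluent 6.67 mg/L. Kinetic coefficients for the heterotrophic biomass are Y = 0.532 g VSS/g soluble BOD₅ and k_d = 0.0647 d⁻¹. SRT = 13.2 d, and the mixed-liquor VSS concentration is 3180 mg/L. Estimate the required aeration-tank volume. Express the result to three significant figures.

From the SRT design equation V = Y Q (S₀−S) θ_c / [X (1 + k_d θ_c)] = 0.532 × 55600 × (170 − 6.67) × 13.2 / [3180 × (1 + 0.0647 × 13.2)] = 6.38×10^7 / 5896 = 10816 m³.

V ≈ 10800 m³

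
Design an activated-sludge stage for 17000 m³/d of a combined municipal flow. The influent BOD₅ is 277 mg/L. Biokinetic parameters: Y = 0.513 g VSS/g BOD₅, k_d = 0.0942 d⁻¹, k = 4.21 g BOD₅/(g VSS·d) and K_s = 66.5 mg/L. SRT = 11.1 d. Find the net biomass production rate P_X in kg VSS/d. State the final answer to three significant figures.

P_X ≈ 1150 kg VSS/d

From the Monod/SRT balance for a CMAS, S = K_s·(1+k_d θ_c)/[θ_c·(Y k − k_d) − 1] = 66.5 × (1 + 0.0942 × 11.1) / [11.1 × (0.513 × 4.21 − 0.0942) − 1] = 136.0 / 21.93 = 6.204 mg/L.
The observed yield is Y_obs = Y/(1 + k_d·θ_c) = 0.513 / (1 + 0.0942 × 11.1) = 0.513 / 2.046 = 0.2508 g VSS per g BOD₅ removed.
ΔS = 277 − 6.20 = 270.8 mg/L, so the substrate removal rate is 17000 × 270.8/1000 = 4604 kg BOD₅/d.
So the net sludge growth is P_X = 0.2508 × 4604 = 1154 kg VSS/d.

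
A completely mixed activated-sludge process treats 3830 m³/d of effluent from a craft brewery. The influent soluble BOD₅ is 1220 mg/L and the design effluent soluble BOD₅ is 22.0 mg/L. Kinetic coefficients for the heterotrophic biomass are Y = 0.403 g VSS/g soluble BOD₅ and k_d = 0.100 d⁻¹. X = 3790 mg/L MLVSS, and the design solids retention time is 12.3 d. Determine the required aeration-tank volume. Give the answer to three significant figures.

V ≈ 2690 m³

Rearranging the biomass balance for a CMAS with decay, V = Y·Q·ΔS·θ_c / [X·(1+k_d θ_c)] = 0.403 × 3830 × (1220 − 22.0) × 12.3 / [3790 × (1 + 0.100 × 12.3)] = 2.27×10^7 / 8452 = 2691 m³.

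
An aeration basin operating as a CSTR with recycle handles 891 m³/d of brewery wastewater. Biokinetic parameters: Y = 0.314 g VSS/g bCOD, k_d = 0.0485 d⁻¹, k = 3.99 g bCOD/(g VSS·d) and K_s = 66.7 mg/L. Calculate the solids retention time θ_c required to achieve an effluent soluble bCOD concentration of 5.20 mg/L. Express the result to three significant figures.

θ_c ≈ 23.7 d

Specific growth rate at S = 5.20 mg/L: μ = YkS/(K_s+S) = 0.314·3.99·5.20/(66.7+5.20) = 0.09061 d⁻¹.
1/θ_c = 0.09061 − 0.0485 = 0.04211 d⁻¹, so θ_c = 23.75 d.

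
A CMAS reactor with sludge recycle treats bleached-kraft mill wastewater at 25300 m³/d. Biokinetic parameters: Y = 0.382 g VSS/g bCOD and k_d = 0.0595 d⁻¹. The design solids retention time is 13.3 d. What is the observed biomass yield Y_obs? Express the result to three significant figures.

Y_obs ≈ 0.213 g VSS/g bCOD

Observed yield with endogenous decay: Y_obs = Y / (1 + k_d·θ_c) = 0.382 / (1 + 0.0595 × 13.3) = 0.382 / 1.791 = 0.2132 g VSS/g bCOD.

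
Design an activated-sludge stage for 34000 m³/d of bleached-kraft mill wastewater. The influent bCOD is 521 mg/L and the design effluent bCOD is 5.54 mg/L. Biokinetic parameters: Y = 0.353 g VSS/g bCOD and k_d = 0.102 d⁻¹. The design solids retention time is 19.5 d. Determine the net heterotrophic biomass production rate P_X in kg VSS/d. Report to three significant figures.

P_X ≈ 2070 kg VSS/d

Correct the yield for decay: Y_obs = Y/(1 + k_d θ_c) = 0.353 / (1 + 0.102 × 19.5) = 0.353 / 2.989 = 0.1181.
Mass of bCOD removed per day: Q(S₀ − S) = 34000 × 515.5 g/m³ = 17526 kg/d.
Net biomass production P_X = Y_obs × Q·(S₀ − S) = 0.1181 × 17526 = 2070 kg VSS/d.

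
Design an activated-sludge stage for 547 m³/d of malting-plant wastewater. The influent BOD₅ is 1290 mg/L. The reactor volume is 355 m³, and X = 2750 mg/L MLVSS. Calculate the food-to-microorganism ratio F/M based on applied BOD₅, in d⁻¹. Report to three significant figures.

F/M = applied load / biomass = Q·S₀/(V·X) = 547 × 1290 / (355.0 × 2750) = 0.7228 d⁻¹.

F/M ≈ 0.723 d⁻¹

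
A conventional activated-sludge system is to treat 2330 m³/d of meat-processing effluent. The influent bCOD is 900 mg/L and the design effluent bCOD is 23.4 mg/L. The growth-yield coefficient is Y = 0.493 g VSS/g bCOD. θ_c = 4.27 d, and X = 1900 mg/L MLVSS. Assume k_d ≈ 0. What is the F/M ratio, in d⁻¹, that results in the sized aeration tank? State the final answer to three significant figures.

V·X = Y·Q·ΔS·θ_c gives V = 0.493 × 2330 × (900 − 23.4) × 4.27 / 1900 = 2263 m³.
F/M = Q·S₀ / (V·X) = 2330 × 900 / (2263 × 1900) = 0.4877 g bCOD·(g VSS·d)⁻¹.

F/M ≈ 0.488 d⁻¹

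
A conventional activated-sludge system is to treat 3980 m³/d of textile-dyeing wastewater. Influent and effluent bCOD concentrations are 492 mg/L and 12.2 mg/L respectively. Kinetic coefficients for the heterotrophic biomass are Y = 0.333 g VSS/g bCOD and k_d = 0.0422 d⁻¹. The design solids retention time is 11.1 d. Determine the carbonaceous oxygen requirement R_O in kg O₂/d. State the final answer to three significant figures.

Y_obs = Y / (1 + k_d θ_c) = 0.333 / (1 + 0.0422 × 11.1) = 0.333 / 1.468 = 0.2268.
Q·(S₀ − S) = 3980 × (492 − 12.2) × 10⁻³ = 1910 kg/d removed.
Biomass synthesised: P_X = Y_obs × 1910 = 433.0 kg VSS/d.
R_O = Q·(S₀ − S) − 1.42·P_X = 1910 − 1.42 × 433.0 = 1295 kg O₂/d.

R_O ≈ 1290 kg O₂/d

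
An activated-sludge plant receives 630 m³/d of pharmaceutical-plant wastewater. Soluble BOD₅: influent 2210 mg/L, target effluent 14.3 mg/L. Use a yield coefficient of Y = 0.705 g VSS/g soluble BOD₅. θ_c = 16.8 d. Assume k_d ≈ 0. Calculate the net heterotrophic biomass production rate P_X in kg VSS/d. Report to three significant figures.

P_X ≈ 975 kg VSS/d

Since k_d ≈ 0, Y_obs = Y = 0.705 g VSS/g soluble BOD₅.
ΔS = 2210 − 14.3 = 2196 mg/L, so the substrate removal rate is 630 × 2196/1000 = 1383 kg soluble BOD₅/d.
P_X = Y_obs · Q(S₀ − S) = 0.7050 × 1383 = 975.2 kg VSS/d.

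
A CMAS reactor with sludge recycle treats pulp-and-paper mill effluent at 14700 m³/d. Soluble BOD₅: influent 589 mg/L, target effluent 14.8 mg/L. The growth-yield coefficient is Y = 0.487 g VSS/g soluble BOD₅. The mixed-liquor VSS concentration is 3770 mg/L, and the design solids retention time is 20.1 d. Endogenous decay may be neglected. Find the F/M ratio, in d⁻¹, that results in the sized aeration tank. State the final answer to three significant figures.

With k_d = 0 the design equation reduces to V = Y Q (S₀−S) θ_c / X = 0.487 × 14700 × (589 − 14.8) × 20.1 / 3770 = 21916 m³.
Food-to-microorganism ratio F/M = Q S₀ / (V X) = 14700 × 589 / (21916 × 3770) = 0.1048 d⁻¹.

F/M ≈ 0.105 d⁻¹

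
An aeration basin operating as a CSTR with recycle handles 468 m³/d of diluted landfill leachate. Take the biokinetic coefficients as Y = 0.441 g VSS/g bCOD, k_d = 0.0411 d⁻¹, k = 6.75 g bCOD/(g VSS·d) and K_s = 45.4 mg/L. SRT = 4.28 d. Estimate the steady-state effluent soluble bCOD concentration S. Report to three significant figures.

S ≈ 4.62 mg/L

Effluent substrate depends only on kinetics and SRT: S = K_s(1 + k_d θ_c) / [θ_c(Yk − k_d) − 1] = 45.4 × (1 + 0.0411 × 4.28) / [4.28 × (0.441 × 6.75 − 0.0411) − 1] = 53.39 / 11.56 = 4.616 mg/L.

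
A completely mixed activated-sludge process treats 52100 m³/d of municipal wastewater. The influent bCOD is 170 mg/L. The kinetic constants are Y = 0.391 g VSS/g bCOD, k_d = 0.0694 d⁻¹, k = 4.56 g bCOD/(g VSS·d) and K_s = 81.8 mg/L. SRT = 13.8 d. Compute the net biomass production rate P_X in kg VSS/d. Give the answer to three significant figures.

P_X ≈ 1700 kg VSS/d

For a completely mixed reactor with recycle the Lawrence–McCarty relation gives S = K_s·(1 + k_d·θ_c) / [θ_c·(Y·k − k_d) − 1] = 81.8 × (1 + 0.0694 × 13.8) / [13.8 × (0.391 × 4.56 − 0.0694) − 1] = 160.1 / 22.65 = 7.071 mg/L.
The observed yield is Y_obs = Y/(1 + k_d·θ_c) = 0.391 / (1 + 0.0694 × 13.8) = 0.391 / 1.958 = 0.1997 g VSS per g bCOD removed.
Substrate removed = Q·(S₀ − S) = 52100 m³/d × (170 − 7.07) g/m³ = 8.49×10^6 g/d = 8489 kg/d.
Biomass produced: P_X = Y_obs·Q·ΔS = 0.1997 × 8489 ≈ 1695 kg VSS/d.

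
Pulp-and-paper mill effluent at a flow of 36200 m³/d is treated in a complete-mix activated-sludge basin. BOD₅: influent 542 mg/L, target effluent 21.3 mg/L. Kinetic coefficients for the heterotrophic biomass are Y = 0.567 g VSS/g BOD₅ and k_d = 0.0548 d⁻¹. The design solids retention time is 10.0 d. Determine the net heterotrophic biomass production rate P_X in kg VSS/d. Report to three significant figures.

P_X ≈ 6900 kg VSS/d

Y_obs = Y / (1 + k_d θ_c) = 0.567 / (1 + 0.0548 × 10.0) = 0.567 / 1.548 = 0.3663.
Substrate removed = Q·(S₀ − S) = 36200 m³/d × (542 − 21.3) g/m³ = 1.88×10^7 g/d = 18849 kg/d.
Biomass produced: P_X = Y_obs·Q·ΔS = 0.3663 × 18849 ≈ 6904 kg VSS/d.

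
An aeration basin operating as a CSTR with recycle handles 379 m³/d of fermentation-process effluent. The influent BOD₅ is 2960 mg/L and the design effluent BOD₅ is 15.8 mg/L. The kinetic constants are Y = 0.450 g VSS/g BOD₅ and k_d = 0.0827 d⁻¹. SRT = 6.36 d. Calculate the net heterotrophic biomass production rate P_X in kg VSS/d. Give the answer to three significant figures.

Correct the yield for decay: Y_obs = Y/(1 + k_d θ_c) = 0.450 / (1 + 0.0827 × 6.36) = 0.450 / 1.526 = 0.2949.
ΔS = 2960 − 15.8 = 2944 mg/L, so the substrate removal rate is 379 × 2944/1000 = 1116 kg BOD₅/d.
Net biomass production P_X = Y_obs × Q·(S₀ − S) = 0.2949 × 1116 = 329.1 kg VSS/d.

P_X ≈ 329 kg VSS/d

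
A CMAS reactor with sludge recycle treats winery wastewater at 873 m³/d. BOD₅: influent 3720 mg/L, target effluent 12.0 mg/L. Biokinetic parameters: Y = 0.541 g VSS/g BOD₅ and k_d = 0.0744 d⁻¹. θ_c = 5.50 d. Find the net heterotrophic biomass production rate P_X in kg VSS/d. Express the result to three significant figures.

Correct the yield for decay: Y_obs = Y/(1 + k_d θ_c) = 0.541 / (1 + 0.0744 × 5.50) = 0.541 / 1.409 = 0.3839.
Q·(S₀ − S) = 873 × (3720 − 12.0) × 10⁻³ = 3237 kg/d removed.
P_X = Y_obs · Q(S₀ − S) = 0.3839 × 3237 = 1243 kg VSS/d.

P_X ≈ 1240 kg VSS/d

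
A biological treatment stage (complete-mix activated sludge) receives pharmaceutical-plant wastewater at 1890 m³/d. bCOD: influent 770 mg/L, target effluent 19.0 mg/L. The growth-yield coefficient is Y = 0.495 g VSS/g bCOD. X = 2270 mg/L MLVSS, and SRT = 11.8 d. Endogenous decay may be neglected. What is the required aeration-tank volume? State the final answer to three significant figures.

With k_d = 0 the design equation reduces to V = Y Q (S₀−S) θ_c / X = 0.495 × 1890 × (770 − 19.0) × 11.8 / 2270 = 3652 m³.

V ≈ 3650 m³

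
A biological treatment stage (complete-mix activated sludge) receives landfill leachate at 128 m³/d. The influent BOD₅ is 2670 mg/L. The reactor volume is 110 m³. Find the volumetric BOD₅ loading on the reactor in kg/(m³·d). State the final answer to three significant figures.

L_v ≈ 3.11 kg BOD₅/(m³·d)

Volumetric loading L_v = Q·S₀ / V = 128 × 2670 g/m³ / 110.0 m³ = 3107 g/(m³·d) = 3.107 kg BOD₅/(m³·d).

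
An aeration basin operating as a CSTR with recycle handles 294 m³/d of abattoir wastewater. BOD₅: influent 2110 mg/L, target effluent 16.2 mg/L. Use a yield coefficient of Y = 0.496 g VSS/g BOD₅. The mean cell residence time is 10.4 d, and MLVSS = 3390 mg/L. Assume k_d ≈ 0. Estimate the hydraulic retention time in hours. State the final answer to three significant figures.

τ ≈ 76.5 h

With k_d = 0 the design equation reduces to V = Y Q (S₀−S) θ_c / X = 0.496 × 294 × (2110 − 16.2) × 10.4 / 3390 = 936.7 m³.
Hydraulic retention time τ = V/Q = 936.7 / 294 = 3.186 d = 76.46 h.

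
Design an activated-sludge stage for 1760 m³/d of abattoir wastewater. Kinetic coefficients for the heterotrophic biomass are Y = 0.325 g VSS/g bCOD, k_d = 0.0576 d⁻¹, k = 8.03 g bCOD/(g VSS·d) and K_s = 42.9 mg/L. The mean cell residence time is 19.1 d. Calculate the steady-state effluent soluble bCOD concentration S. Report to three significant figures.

S ≈ 1.89 mg/L

From the Monod/SRT balance for a CMAS, S = K_s·(1+k_d θ_c)/[θ_c·(Y k − k_d) − 1] = 42.9 × (1 + 0.0576 × 19.1) / [19.1 × (0.325 × 8.03 − 0.0576) − 1] = 90.10 / 47.75 = 1.887 mg/L.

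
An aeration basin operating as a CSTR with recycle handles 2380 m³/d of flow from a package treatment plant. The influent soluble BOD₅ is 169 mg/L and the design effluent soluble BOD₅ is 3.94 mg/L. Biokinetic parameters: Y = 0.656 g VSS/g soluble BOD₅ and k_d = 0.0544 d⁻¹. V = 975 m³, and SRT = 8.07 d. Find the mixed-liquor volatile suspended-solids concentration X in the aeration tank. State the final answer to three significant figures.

Solving the biomass balance for X: X = Y Q (S₀−S) θ_c / [V (1+k_d θ_c)] = 0.656 × 2380 × (169 − 3.94) × 8.07 / [975 × (1 + 0.0544 × 8.07)] = 1482 mg/L.

X ≈ 1480 mg/L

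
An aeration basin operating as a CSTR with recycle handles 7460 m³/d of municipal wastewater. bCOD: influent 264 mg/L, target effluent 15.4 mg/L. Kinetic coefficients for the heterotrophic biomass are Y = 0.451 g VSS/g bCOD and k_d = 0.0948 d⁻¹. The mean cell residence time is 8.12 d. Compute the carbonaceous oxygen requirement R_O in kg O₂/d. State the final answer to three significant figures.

Correct the yield for decay: Y_obs = Y/(1 + k_d θ_c) = 0.451 / (1 + 0.0948 × 8.12) = 0.451 / 1.770 = 0.2548.
Substrate removed = Q·(S₀ − S) = 7460 m³/d × (264 − 15.4) g/m³ = 1.85×10^6 g/d = 1855 kg/d.
Biomass synthesised: P_X = Y_obs × 1855 = 472.6 kg VSS/d.
R_O = Q·ΔS − 1.42 P_X = 1855 − 671.1 = 1183 kg O₂/d.

R_O ≈ 1180 kg O₂/d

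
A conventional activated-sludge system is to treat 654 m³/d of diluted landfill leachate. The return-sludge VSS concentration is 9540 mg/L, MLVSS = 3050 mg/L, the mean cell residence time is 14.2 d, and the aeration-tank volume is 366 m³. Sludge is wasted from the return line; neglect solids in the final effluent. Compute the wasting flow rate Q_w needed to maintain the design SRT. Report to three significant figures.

Q_w ≈ 8.24 m³/d

Q_w = (V·X)/(θ_c X_r) = 366.0 × 3050 / (14.2 × 9540) = 8.240 m³/d.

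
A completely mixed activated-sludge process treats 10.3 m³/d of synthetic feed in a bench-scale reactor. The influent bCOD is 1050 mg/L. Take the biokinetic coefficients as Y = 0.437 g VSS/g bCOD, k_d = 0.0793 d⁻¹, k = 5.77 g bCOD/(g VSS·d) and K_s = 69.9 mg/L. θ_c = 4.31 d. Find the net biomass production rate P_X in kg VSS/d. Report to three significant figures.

P_X ≈ 3.49 kg VSS/d

Effluent substrate depends only on kinetics and SRT: S = K_s(1 + k_d θ_c) / [θ_c(Yk − k_d) − 1] = 69.9 × (1 + 0.0793 × 4.31) / [4.31 × (0.437 × 5.77 − 0.0793) − 1] = 93.79 / 9.526 = 9.846 mg/L.
The observed yield is Y_obs = Y/(1 + k_d·θ_c) = 0.437 / (1 + 0.0793 × 4.31) = 0.437 / 1.342 = 0.3257 g VSS per g bCOD removed.
Q·(S₀ − S) = 10.3 × (1050 − 9.85) × 10⁻³ = 10.71 kg/d removed.
P_X = Y_obs · Q(S₀ − S) = 0.3257 × 10.71 = 3.489 kg VSS/d.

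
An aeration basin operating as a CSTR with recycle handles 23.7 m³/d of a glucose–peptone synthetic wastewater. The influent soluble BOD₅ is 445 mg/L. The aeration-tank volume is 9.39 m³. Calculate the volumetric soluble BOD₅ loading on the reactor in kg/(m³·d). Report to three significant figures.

Applied soluble BOD₅ load per unit volume = Q·S₀/V = (23.7 × 445/1000)/9.390 = 1.123 kg soluble BOD₅·m⁻³·d⁻¹.

L_v ≈ 1.12 kg soluble BOD₅/(m³·d)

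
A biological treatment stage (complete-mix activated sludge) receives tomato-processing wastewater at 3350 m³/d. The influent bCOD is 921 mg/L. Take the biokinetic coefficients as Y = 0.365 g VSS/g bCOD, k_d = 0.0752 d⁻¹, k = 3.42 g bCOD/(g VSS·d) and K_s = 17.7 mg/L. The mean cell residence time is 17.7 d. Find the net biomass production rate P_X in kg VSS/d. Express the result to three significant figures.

Effluent substrate depends only on kinetics and SRT: S = K_s(1 + k_d θ_c) / [θ_c(Yk − k_d) − 1] = 17.7 × (1 + 0.0752 × 17.7) / [17.7 × (0.365 × 3.42 − 0.0752) − 1] = 41.26 / 19.76 = 2.088 mg/L.
Y_obs = Y / (1 + k_d θ_c) = 0.365 / (1 + 0.0752 × 17.7) = 0.365 / 2.331 = 0.1566.
Mass of bCOD removed per day: Q(S₀ − S) = 3350 × 918.9 g/m³ = 3078 kg/d.
Net biomass production P_X = Y_obs × Q·(S₀ − S) = 0.1566 × 3078 = 482.0 kg VSS/d.

P_X ≈ 482 kg VSS/d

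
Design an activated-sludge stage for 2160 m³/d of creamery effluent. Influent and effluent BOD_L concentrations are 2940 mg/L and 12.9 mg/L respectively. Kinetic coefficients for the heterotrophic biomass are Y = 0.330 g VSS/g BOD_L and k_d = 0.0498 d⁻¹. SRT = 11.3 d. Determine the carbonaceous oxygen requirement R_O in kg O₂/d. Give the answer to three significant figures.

R_O ≈ 4430 kg O₂/d

The observed yield is Y_obs = Y/(1 + k_d·θ_c) = 0.330 / (1 + 0.0498 × 11.3) = 0.330 / 1.563 = 0.2112 g VSS per g BOD_L removed.
Substrate removed = Q·(S₀ − S) = 2160 m³/d × (2940 − 12.9) g/m³ = 6.32×10^6 g/d = 6323 kg/d.
Net sludge production P_X = 0.2112 × 6323 = 1335 kg VSS/d.
R_O = Q·ΔS − 1.42 P_X = 6323 − 1896 = 4427 kg O₂/d.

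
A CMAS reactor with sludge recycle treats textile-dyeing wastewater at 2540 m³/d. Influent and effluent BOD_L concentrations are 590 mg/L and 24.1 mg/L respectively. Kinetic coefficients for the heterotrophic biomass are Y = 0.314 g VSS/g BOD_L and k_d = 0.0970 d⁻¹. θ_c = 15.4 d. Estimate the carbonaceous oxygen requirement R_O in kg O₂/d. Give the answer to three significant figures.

R_O ≈ 1180 kg O₂/d

Correct the yield for decay: Y_obs = Y/(1 + k_d θ_c) = 0.314 / (1 + 0.0970 × 15.4) = 0.314 / 2.494 = 0.1259.
Substrate removed = Q·(S₀ − S) = 2540 m³/d × (590 − 24.1) g/m³ = 1.44×10^6 g/d = 1437 kg/d.
Net sludge production P_X = 0.1259 × 1437 = 181.0 kg VSS/d.
Carbonaceous O₂ demand = substrate oxidised − cell-mass equivalent = 1437 − 1.42 × 181.0 = 1180 kg O₂/d.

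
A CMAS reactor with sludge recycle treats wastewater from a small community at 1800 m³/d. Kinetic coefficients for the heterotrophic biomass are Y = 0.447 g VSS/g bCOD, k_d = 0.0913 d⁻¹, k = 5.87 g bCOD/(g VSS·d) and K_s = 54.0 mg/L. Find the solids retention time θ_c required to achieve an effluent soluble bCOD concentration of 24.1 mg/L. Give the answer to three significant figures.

θ_c ≈ 1.39 d

Specific growth rate at S = 24.1 mg/L: μ = YkS/(K_s+S) = 0.447·5.87·24.1/(54.0+24.1) = 0.8097 d⁻¹.
Then 1/θ_c = μ − k_d = 0.8097 − 0.0913 = 0.7184 d⁻¹, giving θ_c = 1.392 d.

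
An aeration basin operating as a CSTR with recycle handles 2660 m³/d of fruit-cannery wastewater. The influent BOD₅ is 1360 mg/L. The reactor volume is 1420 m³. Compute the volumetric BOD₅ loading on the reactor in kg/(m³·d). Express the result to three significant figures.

L_v ≈ 2.55 kg BOD₅/(m³·d)

L_v = Q S₀ / V = 2660 × 1360 × 10⁻³ / 1420 = 2.548 kg/(m³·d).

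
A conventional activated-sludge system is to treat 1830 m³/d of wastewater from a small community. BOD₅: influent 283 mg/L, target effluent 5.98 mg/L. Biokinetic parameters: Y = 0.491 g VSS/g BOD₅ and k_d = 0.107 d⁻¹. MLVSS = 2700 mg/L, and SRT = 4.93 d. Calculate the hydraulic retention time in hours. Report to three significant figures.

From the SRT design equation V = Y Q (S₀−S) θ_c / [X (1 + k_d θ_c)] = 0.491 × 1830 × (283 − 5.98) × 4.93 / [2700 × (1 + 0.107 × 4.93)] = 1.23×10^6 / 4124 = 297.5 m³.
HRT = V/Q = 297.5 m³ / 1830 m³·d⁻¹ = 0.1626 d × 24 = 3.902 h.

τ ≈ 3.90 h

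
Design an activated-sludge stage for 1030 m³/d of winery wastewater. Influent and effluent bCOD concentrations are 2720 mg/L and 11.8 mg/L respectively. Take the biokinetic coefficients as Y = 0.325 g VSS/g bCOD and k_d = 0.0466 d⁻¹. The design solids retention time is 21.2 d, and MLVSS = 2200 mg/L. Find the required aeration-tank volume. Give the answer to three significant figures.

Rearranging the biomass balance for a CMAS with decay, V = Y·Q·ΔS·θ_c / [X·(1+k_d θ_c)] = 0.325 × 1030 × (2720 − 11.8) × 21.2 / [2200 × (1 + 0.0466 × 21.2)] = 1.92×10^7 / 4373 = 4395 m³.

V ≈ 4390 m³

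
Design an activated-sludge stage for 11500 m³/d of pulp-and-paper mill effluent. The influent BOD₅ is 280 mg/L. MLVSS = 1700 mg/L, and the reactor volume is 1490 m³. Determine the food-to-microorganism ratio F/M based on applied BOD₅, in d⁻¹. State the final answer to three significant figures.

F/M ≈ 1.27 d⁻¹

F/M = applied load / biomass = Q·S₀/(V·X) = 11500 × 280 / (1490 × 1700) = 1.271 d⁻¹.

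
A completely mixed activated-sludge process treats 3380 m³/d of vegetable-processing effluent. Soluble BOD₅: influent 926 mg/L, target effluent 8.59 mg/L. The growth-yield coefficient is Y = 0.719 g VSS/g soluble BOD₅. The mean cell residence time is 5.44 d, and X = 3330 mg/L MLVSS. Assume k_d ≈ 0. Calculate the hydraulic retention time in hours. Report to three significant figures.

τ ≈ 25.9 h

Biomass mass balance (decay neglected): V·X = Y·Q·(S₀ − S)·θ_c, so V = 0.719 × 3380 × (926 − 8.59) × 5.44 / 3330 = 3642 m³.
τ = V/Q = 3642/3380 = 1.078 d, or 25.86 h.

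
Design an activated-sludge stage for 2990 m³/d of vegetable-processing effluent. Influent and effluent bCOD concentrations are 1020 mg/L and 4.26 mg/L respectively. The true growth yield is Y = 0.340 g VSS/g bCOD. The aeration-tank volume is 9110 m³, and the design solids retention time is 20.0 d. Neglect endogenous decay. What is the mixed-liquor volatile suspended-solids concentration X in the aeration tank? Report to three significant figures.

Without decay, X = Y Q (S₀−S) θ_c / V = 0.340 × 2990 × (1020 − 4.26) × 20.0 / 9110 = 2267 mg/L.

X ≈ 2270 mg/L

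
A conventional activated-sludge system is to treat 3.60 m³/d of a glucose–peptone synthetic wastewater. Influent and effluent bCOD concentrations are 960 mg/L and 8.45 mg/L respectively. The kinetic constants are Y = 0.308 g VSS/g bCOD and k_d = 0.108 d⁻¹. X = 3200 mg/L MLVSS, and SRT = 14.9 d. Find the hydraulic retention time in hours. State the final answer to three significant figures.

From the SRT design equation V = Y Q (S₀−S) θ_c / [X (1 + k_d θ_c)] = 0.308 × 3.60 × (960 − 8.45) × 14.9 / [3200 × (1 + 0.108 × 14.9)] = 1.57×10^4 / 8349 = 1.883 m³.
τ = V/Q = 1.883/3.60 = 0.5230 d, or 12.55 h.

τ ≈ 12.6 h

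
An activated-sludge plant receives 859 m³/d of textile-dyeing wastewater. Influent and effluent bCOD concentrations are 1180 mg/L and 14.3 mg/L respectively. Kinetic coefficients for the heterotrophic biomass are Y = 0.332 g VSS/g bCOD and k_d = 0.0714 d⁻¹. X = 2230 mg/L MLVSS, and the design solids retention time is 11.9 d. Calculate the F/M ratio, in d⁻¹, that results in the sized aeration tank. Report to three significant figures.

F/M ≈ 0.474 d⁻¹

Steady-state biomass mass balance: V·X·(1 + k_d·θ_c) = Y·Q·(S₀ − S)·θ_c, so V = 0.332 × 859 × (1180 − 14.3) × 11.9 / [2230 × (1 + 0.0714 × 11.9)] = 3.96×10^6 / 4125 = 959.1 m³.
Food-to-microorganism ratio F/M = Q S₀ / (V X) = 859 × 1180 / (959.1 × 2230) = 0.4739 d⁻¹.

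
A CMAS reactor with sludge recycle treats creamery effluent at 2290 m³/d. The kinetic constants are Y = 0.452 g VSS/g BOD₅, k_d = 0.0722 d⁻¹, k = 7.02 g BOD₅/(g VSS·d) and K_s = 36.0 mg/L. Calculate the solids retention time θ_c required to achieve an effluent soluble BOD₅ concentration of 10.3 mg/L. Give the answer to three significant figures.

θ_c ≈ 1.58 d

At the target effluent, Y k S/(K_s+S) = 0.452×7.02×10.3/46.30 = 0.7059 d⁻¹.
Then 1/θ_c = μ − k_d = 0.7059 − 0.0722 = 0.6337 d⁻¹, giving θ_c = 1.578 d.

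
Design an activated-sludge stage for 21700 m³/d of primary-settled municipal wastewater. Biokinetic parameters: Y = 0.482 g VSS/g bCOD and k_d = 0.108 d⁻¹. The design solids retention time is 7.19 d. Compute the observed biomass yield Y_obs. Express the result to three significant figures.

The observed yield is Y_obs = Y/(1 + k_d·θ_c) = 0.482 / (1 + 0.108 × 7.19) = 0.482 / 1.777 = 0.2713 g VSS per g bCOD removed.

Y_obs ≈ 0.271 g VSS/g bCOD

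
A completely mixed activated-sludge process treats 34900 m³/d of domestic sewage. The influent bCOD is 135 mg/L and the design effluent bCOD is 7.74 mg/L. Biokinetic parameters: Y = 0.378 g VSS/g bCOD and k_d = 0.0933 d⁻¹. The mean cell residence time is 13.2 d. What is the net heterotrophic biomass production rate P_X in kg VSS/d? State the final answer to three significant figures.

P_X ≈ 752 kg VSS/d

Observed yield with endogenous decay: Y_obs = Y / (1 + k_d·θ_c) = 0.378 / (1 + 0.0933 × 13.2) = 0.378 / 2.232 = 0.1694 g VSS/g bCOD.
Substrate removed = Q·(S₀ − S) = 34900 m³/d × (135 − 7.74) g/m³ = 4.44×10^6 g/d = 4441 kg/d.
Net biomass production P_X = Y_obs × Q·(S₀ − S) = 0.1694 × 4441 = 752.3 kg VSS/d.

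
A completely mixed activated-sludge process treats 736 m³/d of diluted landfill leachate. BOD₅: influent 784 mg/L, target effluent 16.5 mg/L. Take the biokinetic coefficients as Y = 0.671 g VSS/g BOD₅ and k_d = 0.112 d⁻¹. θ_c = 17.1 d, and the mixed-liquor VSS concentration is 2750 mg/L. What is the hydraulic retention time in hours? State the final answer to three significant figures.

From the SRT design equation V = Y Q (S₀−S) θ_c / [X (1 + k_d θ_c)] = 0.671 × 736 × (784 − 16.5) × 17.1 / [2750 × (1 + 0.112 × 17.1)] = 6.48×10^6 / 8017 = 808.5 m³.
HRT = V/Q = 808.5 m³ / 736 m³·d⁻¹ = 1.098 d × 24 = 26.36 h.

τ ≈ 26.4 h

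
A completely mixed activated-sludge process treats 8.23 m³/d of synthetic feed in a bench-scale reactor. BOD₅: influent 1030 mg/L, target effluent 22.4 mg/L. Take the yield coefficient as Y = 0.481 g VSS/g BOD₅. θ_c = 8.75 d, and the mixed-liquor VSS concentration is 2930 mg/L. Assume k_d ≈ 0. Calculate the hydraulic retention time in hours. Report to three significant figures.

With k_d = 0 the design equation reduces to V = Y Q (S₀−S) θ_c / X = 0.481 × 8.23 × (1030 − 22.4) × 8.75 / 2930 = 11.91 m³.
τ = V/Q = 11.91/8.23 = 1.447 d, or 34.74 h.

τ ≈ 34.7 h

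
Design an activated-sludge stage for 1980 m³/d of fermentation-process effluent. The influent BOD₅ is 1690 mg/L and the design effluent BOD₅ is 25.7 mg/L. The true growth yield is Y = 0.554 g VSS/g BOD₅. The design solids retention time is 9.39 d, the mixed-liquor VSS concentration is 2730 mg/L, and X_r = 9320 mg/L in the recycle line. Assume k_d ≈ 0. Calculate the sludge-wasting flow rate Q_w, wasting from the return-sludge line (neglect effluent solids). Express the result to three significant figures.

V·X = Y·Q·ΔS·θ_c gives V = 0.554 × 1980 × (1690 − 25.7) × 9.39 / 2730 = 6279 m³.
Q_w = (V·X)/(θ_c X_r) = 6279 × 2730 / (9.39 × 9320) = 195.9 m³/d.

Q_w ≈ 196 m³/d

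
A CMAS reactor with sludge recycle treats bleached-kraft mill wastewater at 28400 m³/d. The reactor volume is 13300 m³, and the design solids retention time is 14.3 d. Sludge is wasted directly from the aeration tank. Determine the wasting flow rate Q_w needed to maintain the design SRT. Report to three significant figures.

With mixed-liquor wasting, θ_c = V/Q_w, so Q_w = V/θ_c = 13300/14.3 = 930.1 m³/d.

Q_w ≈ 930 m³/d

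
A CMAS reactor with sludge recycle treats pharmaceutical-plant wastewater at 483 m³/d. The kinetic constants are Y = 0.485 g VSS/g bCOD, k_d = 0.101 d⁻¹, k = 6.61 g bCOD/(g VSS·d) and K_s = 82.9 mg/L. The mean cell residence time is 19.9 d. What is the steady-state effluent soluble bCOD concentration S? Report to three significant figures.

S ≈ 4.10 mg/L

From the Monod/SRT balance for a CMAS, S = K_s·(1+k_d θ_c)/[θ_c·(Y k − k_d) − 1] = 82.9 × (1 + 0.101 × 19.9) / [19.9 × (0.485 × 6.61 − 0.101) − 1] = 249.5 / 60.79 = 4.105 mg/L.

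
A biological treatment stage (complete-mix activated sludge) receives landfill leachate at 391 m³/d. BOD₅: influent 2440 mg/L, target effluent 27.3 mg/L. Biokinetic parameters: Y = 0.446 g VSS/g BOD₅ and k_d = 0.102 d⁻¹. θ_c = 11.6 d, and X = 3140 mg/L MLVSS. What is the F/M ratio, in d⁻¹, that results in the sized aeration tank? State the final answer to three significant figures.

Steady-state biomass mass balance: V·X·(1 + k_d·θ_c) = Y·Q·(S₀ − S)·θ_c, so V = 0.446 × 391 × (2440 − 27.3) × 11.6 / [3140 × (1 + 0.102 × 11.6)] = 4.88×10^6 / 6855 = 712.0 m³.
Food-to-microorganism ratio F/M = Q S₀ / (V X) = 391 × 2440 / (712.0 × 3140) = 0.4268 d⁻¹.

F/M ≈ 0.427 d⁻¹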